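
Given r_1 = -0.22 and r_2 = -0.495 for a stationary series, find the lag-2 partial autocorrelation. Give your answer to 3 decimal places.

-0.571

φ_{22} = (r_2 − r_1²) / (1 − r_1²)
r_1² = (-0.22)² = 0.0484
Numerator = -0.495 − 0.0484 = -0.5434; denominator = 1 − 0.0484 = 0.9516
φ_{22} = -0.5434 / 0.9516 = -0.571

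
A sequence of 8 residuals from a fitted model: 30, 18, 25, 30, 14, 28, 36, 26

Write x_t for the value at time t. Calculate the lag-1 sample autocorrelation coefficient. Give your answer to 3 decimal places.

-0.234

Mean x̄ = (30 + 18 + 25 + 30 + 14 + 28 + 36 + 26)/8 = 25.8750
Numerator Σ_{t=1}^{7}(x_t−x̄)(x_{t+1}−x̄) = -80.6406
Denominator Σ(x_t−x̄)² = 344.8750
r_1 = -80.6406 / 344.8750 = -0.234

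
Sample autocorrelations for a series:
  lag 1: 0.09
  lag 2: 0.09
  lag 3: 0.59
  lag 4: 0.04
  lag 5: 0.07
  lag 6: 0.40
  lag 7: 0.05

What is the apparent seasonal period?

The largest autocorrelation is r_3 = 0.59, with a weaker echo at lag 6 (0.40); the remaining lags stay at or below 0.09.
The dominant spike at lag 3 indicates a seasonal period of 3.

3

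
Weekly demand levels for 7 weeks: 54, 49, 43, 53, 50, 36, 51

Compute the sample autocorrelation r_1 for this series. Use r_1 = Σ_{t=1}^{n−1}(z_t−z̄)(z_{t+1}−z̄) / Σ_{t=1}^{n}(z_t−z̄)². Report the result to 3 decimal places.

-0.303

Mean z̄ = (54 + 49 + 43 + 53 + 50 + 36 + 51)/7 = 48.0000
Σ(z_t−z̄)(z_{t+1}−z̄) = (6.0000) + (-5.0000) + (-25.0000) + (10.0000) + (-24.0000) + (-36.0000) = -74.0000
Denominator Σ(z_t−z̄)² = 244.0000
r_1 = -74.0000 / 244.0000 = -0.303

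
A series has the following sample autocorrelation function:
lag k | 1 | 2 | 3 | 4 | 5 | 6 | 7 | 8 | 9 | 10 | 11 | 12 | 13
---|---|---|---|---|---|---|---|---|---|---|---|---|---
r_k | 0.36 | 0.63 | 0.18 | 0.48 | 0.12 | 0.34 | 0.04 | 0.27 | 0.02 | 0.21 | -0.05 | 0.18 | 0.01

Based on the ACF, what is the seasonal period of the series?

2

The largest autocorrelation is r_2 = 0.63, with a weaker echo at lag 4 (0.48); the remaining lags stay at or below 0.36.
The dominant spike at lag 2 indicates a seasonal period of 2.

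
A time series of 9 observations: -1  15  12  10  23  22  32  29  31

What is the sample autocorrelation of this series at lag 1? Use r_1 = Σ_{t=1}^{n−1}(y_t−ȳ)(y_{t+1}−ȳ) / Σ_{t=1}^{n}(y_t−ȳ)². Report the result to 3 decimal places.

0.441

Mean ȳ = (-1 + 15 + 12 + 10 + 23 + 22 + 32 + 29 + 31)/9 = 19.2222
Numerator Σ_{t=1}^{8}(y_t−ȳ)(y_{t+1}−ȳ) = 433.7284
Denominator Σ(y_t−ȳ)² = 983.5556
r_1 = 433.7284 / 983.5556 = 0.441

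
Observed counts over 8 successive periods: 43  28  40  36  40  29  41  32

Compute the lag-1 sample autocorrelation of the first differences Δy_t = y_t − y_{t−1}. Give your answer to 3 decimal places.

First differences Δy: -15, 12, -4, 4, -11, 12, -9
Mean of differences = -1.5714
Numerator Σ(Δy_t−Δȳ)(Δy_{t+1}−Δȳ) = -510.0408
Denominator Σ(Δy_t−Δȳ)² = 729.7143
r_1(Δy) = -510.0408 / 729.7143 = -0.699

-0.699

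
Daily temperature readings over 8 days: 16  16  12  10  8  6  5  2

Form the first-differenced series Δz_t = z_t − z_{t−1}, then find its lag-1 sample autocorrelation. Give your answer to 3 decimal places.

-0.500

First differences Δz: 0, -4, -2, -2, -2, -1, -3
Mean of differences = -2.0000
Numerator Σ(Δz_t−Δz̄)(Δz_{t+1}−Δz̄) = -5.0000
Denominator Σ(Δz_t−Δz̄)² = 10.0000
r_1(Δz) = -5.0000 / 10.0000 = -0.500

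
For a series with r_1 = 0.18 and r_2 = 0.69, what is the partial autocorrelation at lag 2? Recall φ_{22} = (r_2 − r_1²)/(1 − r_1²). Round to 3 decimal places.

0.680

φ_{22} = (r_2 − r_1²) / (1 − r_1²)
r_1² = (0.18)² = 0.0324
Numerator = 0.69 − 0.0324 = 0.6576; denominator = 1 − 0.0324 = 0.9676
φ_{22} = 0.6576 / 0.9676 = 0.680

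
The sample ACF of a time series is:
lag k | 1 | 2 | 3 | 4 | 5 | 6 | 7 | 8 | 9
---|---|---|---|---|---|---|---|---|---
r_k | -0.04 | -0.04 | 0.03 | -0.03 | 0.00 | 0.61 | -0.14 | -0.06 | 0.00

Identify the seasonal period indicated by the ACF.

6

The largest autocorrelation is r_6 = 0.61; the remaining lags stay at or below 0.03.
The dominant spike at lag 6 indicates a seasonal period of 6.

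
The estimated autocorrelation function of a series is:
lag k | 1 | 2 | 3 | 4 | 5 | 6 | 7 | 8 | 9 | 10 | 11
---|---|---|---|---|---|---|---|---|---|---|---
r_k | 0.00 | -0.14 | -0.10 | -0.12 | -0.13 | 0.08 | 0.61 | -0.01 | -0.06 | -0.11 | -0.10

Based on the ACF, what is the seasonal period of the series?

7

The largest autocorrelation is r_7 = 0.61; the remaining lags stay at or below 0.08.
The dominant spike at lag 7 indicates a seasonal period of 7.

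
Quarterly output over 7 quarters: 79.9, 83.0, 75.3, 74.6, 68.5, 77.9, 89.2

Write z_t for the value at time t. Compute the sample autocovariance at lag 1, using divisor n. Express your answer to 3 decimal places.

Mean z̄ = (79.9 + 83.0 + 75.3 + 74.6 + 68.5 + 77.9 + 89.2)/7 = 78.3429
Σ_{t=1}^{6}(z_t−z̄)(z_{t+1}−z̄) = 40.8610
γ_1 = 40.8610 / 7 = 5.837

5.837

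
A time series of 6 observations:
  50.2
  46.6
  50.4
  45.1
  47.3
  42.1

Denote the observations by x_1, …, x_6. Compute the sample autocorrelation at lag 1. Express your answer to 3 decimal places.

Mean x̄ = (50.2 + 46.6 + 50.4 + 45.1 + 47.3 + 42.1)/6 = 46.9500
Σ(x_t−x̄)(x_{t+1}−x̄) = (-1.1375) + (-1.2075) + (-6.3825) + (-0.6475) + (-1.6975) = -11.0725
Denominator Σ(x_t−x̄)² = 49.6550
r_1 = -11.0725 / 49.6550 = -0.223

-0.223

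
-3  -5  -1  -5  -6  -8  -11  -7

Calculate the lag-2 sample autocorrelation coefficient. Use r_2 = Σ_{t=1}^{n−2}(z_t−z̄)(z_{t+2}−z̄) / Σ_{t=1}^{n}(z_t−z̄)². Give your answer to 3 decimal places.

0.227

Mean z̄ = (-3 − 5 − 1 − 5 − 6 − 8 − 11 − 7)/8 = -5.7500
Σ(z_t−z̄)(z_{t+2}−z̄) = (13.0625) + (0.5625) + (-1.1875) + (-1.6875) + (1.3125) + (2.8125) = 14.8750
Denominator Σ(z_t−z̄)² = 65.5000
r_2 = 14.8750 / 65.5000 = 0.227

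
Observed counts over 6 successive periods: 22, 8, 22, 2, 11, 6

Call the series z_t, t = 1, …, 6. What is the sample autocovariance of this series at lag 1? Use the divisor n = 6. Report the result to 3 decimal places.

Mean z̄ = (22 + 8 + 22 + 2 + 11 + 6)/6 = 11.8333
Deviations: 10.1667, -3.8333, 10.1667, -9.8333, -0.8333, -5.8333
Σ_{t=1}^{5}(z_t−z̄)(z_{t+1}−z̄) = -164.8611
γ_1 = -164.8611 / 6 = -27.477

-27.477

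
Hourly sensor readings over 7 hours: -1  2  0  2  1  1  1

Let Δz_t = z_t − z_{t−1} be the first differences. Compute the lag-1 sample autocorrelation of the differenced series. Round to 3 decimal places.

-0.679

First differences Δz: 3, -2, 2, -1, 0, 0
Mean of differences = 0.3333
Numerator Σ(Δz_t−Δz̄)(Δz_{t+1}−Δz̄) = -11.7778
Denominator Σ(Δz_t−Δz̄)² = 17.3333
r_1(Δz) = -11.7778 / 17.3333 = -0.679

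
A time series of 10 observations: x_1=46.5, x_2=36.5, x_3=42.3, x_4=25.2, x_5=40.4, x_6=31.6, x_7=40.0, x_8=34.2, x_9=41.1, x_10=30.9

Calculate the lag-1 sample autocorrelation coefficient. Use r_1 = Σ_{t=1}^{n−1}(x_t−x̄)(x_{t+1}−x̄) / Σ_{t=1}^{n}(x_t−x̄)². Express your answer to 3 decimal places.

-0.515

Mean x̄ = (46.5 + 36.5 + 42.3 + 25.2 + 40.4 + 31.6 + 40.0 + 34.2 + 41.1 + 30.9)/10 = 36.8700
Numerator Σ_{t=1}^{9}(x_t−x̄)(x_{t+1}−x̄) = -190.1379
Denominator Σ(x_t−x̄)² = 369.2410
r_1 = -190.1379 / 369.2410 = -0.515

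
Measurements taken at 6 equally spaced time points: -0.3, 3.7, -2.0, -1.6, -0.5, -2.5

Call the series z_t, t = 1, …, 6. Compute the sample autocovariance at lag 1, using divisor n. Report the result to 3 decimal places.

Mean z̄ = (-0.3 + 3.7 − 2.0 − 1.6 − 0.5 − 2.5)/6 = -0.5333
Deviations: 0.2333, 4.2333, -1.4667, -1.0667, 0.0333, -1.9667
Σ_{t=1}^{5}(z_t−z̄)(z_{t+1}−z̄) = -3.7578
γ_1 = -3.7578 / 6 = -0.626

-0.626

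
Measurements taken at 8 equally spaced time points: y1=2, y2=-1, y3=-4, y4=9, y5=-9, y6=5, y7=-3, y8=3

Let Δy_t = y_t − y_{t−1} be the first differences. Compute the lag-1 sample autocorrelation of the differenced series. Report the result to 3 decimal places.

First differences Δy: -3, -3, 13, -18, 14, -8, 6
Mean of differences = 0.1429
Numerator Σ(Δy_t−Δȳ)(Δy_{t+1}−Δȳ) = -675.7347
Denominator Σ(Δy_t−Δȳ)² = 806.8571
r_1(Δy) = -675.7347 / 806.8571 = -0.837

-0.837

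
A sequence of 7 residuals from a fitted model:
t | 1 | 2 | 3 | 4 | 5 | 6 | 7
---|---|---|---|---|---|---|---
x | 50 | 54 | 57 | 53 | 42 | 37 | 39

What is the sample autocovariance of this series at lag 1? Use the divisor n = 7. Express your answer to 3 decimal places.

35.341

Mean x̄ = (50 + 54 + 57 + 53 + 42 + 37 + 39)/7 = 47.4286
Deviations: 2.5714, 6.5714, 9.5714, 5.5714, -5.4286, -10.4286, -8.4286
Σ_{t=1}^{6}(x_t−x̄)(x_{t+1}−x̄) = 247.3878
γ_1 = 247.3878 / 7 = 35.341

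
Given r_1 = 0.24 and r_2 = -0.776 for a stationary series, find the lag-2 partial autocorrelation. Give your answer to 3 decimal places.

φ_{22} = (r_2 − r_1²) / (1 − r_1²)
r_1² = (0.24)² = 0.0576
Numerator = -0.776 − 0.0576 = -0.8336; denominator = 1 − 0.0576 = 0.9424
φ_{22} = -0.8336 / 0.9424 = -0.885

-0.885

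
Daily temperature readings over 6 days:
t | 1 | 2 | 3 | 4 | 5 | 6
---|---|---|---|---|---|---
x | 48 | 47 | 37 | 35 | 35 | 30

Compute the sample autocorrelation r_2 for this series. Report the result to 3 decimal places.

-0.031

Mean x̄ = (48 + 47 + 37 + 35 + 35 + 30)/6 = 38.6667
Deviations from mean: 9.3333, 8.3333, -1.6667, -3.6667, -3.6667, -8.6667
Σ(x_t−x̄)(x_{t+2}−x̄) = (-15.5556) + (-30.5556) + (6.1111) + (31.7778) = -8.2222
Denominator Σ(x_t−x̄)² = 261.3333
r_2 = -8.2222 / 261.3333 = -0.031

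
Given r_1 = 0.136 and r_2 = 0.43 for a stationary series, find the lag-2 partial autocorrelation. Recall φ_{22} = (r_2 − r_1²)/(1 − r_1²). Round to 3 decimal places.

0.419

φ_{22} = (r_2 − r_1²) / (1 − r_1²)
r_1² = (0.136)² = 0.018496
Numerator = 0.43 − 0.0185 = 0.4115; denominator = 1 − 0.0185 = 0.9815
φ_{22} = 0.4115 / 0.9815 = 0.419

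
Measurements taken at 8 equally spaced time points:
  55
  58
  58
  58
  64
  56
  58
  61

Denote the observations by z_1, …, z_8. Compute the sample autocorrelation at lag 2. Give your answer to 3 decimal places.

Mean z̄ = (55 + 58 + 58 + 58 + 64 + 56 + 58 + 61)/8 = 58.5000
Deviations from mean: -3.5000, -0.5000, -0.5000, -0.5000, 5.5000, -2.5000, -0.5000, 2.5000
Σ(z_t−z̄)(z_{t+2}−z̄) = (1.7500) + (0.2500) + (-2.7500) + (1.2500) + (-2.7500) + (-6.2500) = -8.5000
Denominator Σ(z_t−z̄)² = 56.0000
r_2 = -8.5000 / 56.0000 = -0.152

-0.152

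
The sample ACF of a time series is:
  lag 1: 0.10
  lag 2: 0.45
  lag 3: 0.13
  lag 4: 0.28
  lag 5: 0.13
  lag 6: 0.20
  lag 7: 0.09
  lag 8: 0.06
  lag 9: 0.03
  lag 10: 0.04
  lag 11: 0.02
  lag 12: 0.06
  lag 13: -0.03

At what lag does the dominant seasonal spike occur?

2

The largest autocorrelation is r_2 = 0.45, with weaker echoes at lags 4 (0.28) and 6 (0.20); the remaining lags stay at or below 0.13.
The dominant spike at lag 2 indicates a seasonal period of 2.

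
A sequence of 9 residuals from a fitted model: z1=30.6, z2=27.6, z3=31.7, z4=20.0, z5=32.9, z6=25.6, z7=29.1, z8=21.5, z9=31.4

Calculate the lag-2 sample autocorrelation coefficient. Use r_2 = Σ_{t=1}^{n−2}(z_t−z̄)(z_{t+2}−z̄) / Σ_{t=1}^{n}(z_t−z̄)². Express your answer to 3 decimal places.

Mean z̄ = (30.6 + 27.6 + 31.7 + 20.0 + 32.9 + 25.6 + 29.1 + 21.5 + 31.4)/9 = 27.8222
Numerator Σ_{t=1}^{7}(z_t−z̄)(z_{t+2}−z̄) = 74.6923
Denominator Σ(z_t−z̄)² = 169.1156
r_2 = 74.6923 / 169.1156 = 0.442

0.442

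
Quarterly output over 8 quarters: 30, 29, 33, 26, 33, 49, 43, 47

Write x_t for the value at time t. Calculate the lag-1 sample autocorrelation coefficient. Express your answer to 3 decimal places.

Mean x̄ = (30 + 29 + 33 + 26 + 33 + 49 + 43 + 47)/8 = 36.2500
Deviations from mean: -6.2500, -7.2500, -3.2500, -10.2500, -3.2500, 12.7500, 6.7500, 10.7500
Σ(x_t−x̄)(x_{t+1}−x̄) = (45.3125) + (23.5625) + (33.3125) + (33.3125) + (-41.4375) + (86.0625) + (72.5625) = 252.6875
Denominator Σ(x_t−x̄)² = 541.5000
r_1 = 252.6875 / 541.5000 = 0.467

0.467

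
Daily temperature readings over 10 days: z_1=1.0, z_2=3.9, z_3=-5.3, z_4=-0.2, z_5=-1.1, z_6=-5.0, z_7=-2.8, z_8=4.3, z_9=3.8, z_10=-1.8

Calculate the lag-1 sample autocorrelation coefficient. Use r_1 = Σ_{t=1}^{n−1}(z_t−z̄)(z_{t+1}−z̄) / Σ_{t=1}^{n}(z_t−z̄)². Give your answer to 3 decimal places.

0.005

Mean z̄ = (1.0 + 3.9 − 5.3 − 0.2 − 1.1 − 5.0 − 2.8 + 4.3 + 3.8 − 1.8)/10 = -0.3200
Numerator Σ_{t=1}^{9}(z_t−z̄)(z_{t+1}−z̄) = 0.5996
Denominator Σ(z_t−z̄)² = 113.5360
r_1 = 0.5996 / 113.5360 = 0.005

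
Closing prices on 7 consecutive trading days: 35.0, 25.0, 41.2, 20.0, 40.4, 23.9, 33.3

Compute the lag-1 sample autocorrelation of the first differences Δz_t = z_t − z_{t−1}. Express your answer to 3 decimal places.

First differences Δz: -10.0, 16.2, -21.2, 20.4, -16.5, 9.4
Mean of differences = -0.2833
Numerator Σ(Δz_t−Δz̄)(Δz_{t+1}−Δz̄) = -1430.0119
Denominator Σ(Δz_t−Δz̄)² = 1588.1683
r_1(Δz) = -1430.0119 / 1588.1683 = -0.900

-0.900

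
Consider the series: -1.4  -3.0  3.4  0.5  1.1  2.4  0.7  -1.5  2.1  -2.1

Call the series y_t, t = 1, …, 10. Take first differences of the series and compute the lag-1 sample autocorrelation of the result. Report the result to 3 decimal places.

First differences Δy: -1.6, 6.4, -2.9, 0.6, 1.3, -1.7, -2.2, 3.6, -4.2
Mean of differences = -0.0778
Numerator Σ(Δy_t−Δȳ)(Δy_{t+1}−Δȳ) = -50.8794
Denominator Σ(Δy_t−Δȳ)² = 92.2556
r_1(Δy) = -50.8794 / 92.2556 = -0.552

-0.552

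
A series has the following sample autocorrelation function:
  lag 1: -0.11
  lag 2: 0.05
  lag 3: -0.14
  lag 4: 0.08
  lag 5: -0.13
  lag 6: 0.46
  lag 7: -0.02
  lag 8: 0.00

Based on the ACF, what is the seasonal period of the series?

The largest autocorrelation is r_6 = 0.46; the remaining lags stay at or below 0.08.
The dominant spike at lag 6 indicates a seasonal period of 6.

6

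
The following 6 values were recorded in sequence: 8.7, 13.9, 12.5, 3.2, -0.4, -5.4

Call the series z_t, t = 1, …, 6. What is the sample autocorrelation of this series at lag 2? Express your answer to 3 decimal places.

Mean z̄ = (8.7 + 13.9 + 12.5 + 3.2 − 0.4 − 5.4)/6 = 5.4167
Σ(z_t−z̄)(z_{t+2}−z̄) = (23.2569) + (-18.8047) + (-41.2014) + (23.9769) = -12.7722
Denominator Σ(z_t−z̄)² = 288.6683
r_2 = -12.7722 / 288.6683 = -0.044

-0.044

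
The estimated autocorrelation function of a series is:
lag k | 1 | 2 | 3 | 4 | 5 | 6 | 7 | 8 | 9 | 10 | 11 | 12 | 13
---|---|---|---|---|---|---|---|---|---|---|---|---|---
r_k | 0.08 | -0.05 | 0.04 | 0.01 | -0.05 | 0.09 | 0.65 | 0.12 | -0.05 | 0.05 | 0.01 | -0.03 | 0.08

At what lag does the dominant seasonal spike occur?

7

The largest autocorrelation is r_7 = 0.65; the remaining lags stay at or below 0.12.
The dominant spike at lag 7 indicates a seasonal period of 7.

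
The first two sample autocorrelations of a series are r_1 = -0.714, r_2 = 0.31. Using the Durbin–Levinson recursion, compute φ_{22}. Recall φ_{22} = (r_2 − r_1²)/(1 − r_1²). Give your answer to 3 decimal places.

-0.408

φ_{22} = (r_2 − r_1²) / (1 − r_1²)
r_1² = (-0.714)² = 0.509796
Numerator = 0.31 − 0.5098 = -0.1998; denominator = 1 − 0.5098 = 0.4902
φ_{22} = -0.1998 / 0.4902 = -0.408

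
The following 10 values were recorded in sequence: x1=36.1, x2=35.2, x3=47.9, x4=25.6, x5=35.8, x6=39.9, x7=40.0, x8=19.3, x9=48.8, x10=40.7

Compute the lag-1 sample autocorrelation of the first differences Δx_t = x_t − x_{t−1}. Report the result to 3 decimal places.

-0.625

First differences Δx: -0.9, 12.7, -22.3, 10.2, 4.1, 0.1, -20.7, 29.5, -8.1
Mean of differences = 0.5111
Numerator Σ(Δx_t−Δx̄)(Δx_{t+1}−Δx̄) = -1338.7523
Denominator Σ(Δx_t−Δx̄)² = 2142.2489
r_1(Δx) = -1338.7523 / 2142.2489 = -0.625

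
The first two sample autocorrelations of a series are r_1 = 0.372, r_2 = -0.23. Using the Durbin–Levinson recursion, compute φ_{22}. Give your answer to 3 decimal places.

φ_{22} = (r_2 − r_1²) / (1 − r_1²)
r_1² = (0.372)² = 0.138384
Numerator = -0.23 − 0.1384 = -0.3684; denominator = 1 − 0.1384 = 0.8616
φ_{22} = -0.3684 / 0.8616 = -0.428

-0.428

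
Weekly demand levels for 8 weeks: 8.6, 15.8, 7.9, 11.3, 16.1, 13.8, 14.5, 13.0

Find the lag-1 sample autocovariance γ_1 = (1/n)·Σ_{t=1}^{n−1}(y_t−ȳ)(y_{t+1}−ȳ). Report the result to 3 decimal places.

Mean ȳ = (8.6 + 15.8 + 7.9 + 11.3 + 16.1 + 13.8 + 14.5 + 13.0)/8 = 12.6250
Σ_{t=1}^{7}(y_t−ȳ)(y_{t+1}−ȳ) = -19.1356
γ_1 = -19.1356 / 8 = -2.392

-2.392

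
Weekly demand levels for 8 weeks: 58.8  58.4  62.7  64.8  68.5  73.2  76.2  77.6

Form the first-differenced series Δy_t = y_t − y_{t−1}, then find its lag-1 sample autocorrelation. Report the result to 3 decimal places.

First differences Δy: -0.4, 4.3, 2.1, 3.7, 4.7, 3.0, 1.4
Mean of differences = 2.6857
Numerator Σ(Δy_t−Δȳ)(Δy_{t+1}−Δȳ) = -4.2488
Denominator Σ(Δy_t−Δȳ)² = 19.3086
r_1(Δy) = -4.2488 / 19.3086 = -0.220

-0.220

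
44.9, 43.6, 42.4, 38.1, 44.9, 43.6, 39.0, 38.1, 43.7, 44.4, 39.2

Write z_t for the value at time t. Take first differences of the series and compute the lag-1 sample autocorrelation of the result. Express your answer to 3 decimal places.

First differences Δz: -1.3, -1.2, -4.3, 6.8, -1.3, -4.6, -0.9, 5.6, 0.7, -5.2
Mean of differences = -0.5700
Numerator Σ(Δz_t−Δz̄)(Δz_{t+1}−Δz̄) = -25.8689
Denominator Σ(Δz_t−Δz̄)² = 147.1610
r_1(Δz) = -25.8689 / 147.1610 = -0.176

-0.176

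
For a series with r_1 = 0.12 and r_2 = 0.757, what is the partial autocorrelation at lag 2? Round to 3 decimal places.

φ_{22} = (r_2 − r_1²) / (1 − r_1²)
r_1² = (0.12)² = 0.0144
Numerator = 0.757 − 0.0144 = 0.7426; denominator = 1 − 0.0144 = 0.9856
φ_{22} = 0.7426 / 0.9856 = 0.753

0.753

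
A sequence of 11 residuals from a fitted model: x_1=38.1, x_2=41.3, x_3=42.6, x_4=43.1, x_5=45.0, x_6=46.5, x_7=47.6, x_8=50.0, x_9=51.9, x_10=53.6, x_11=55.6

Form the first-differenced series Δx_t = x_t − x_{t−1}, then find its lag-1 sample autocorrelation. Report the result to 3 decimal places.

First differences Δx: 3.2, 1.3, 0.5, 1.9, 1.5, 1.1, 2.4, 1.9, 1.7, 2.0
Mean of differences = 1.7500
Numerator Σ(Δx_t−Δx̄)(Δx_{t+1}−Δx̄) = -0.4975
Denominator Σ(Δx_t−Δx̄)² = 4.8850
r_1(Δx) = -0.4975 / 4.8850 = -0.102

-0.102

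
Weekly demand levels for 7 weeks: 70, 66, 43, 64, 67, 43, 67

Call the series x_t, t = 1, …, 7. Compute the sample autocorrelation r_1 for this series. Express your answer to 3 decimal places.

Mean x̄ = (70 + 66 + 43 + 64 + 67 + 43 + 67)/7 = 60.0000
Deviations from mean: 10.0000, 6.0000, -17.0000, 4.0000, 7.0000, -17.0000, 7.0000
Σ(x_t−x̄)(x_{t+1}−x̄) = (60.0000) + (-102.0000) + (-68.0000) + (28.0000) + (-119.0000) + (-119.0000) = -320.0000
Denominator Σ(x_t−x̄)² = 828.0000
r_1 = -320.0000 / 828.0000 = -0.386

-0.386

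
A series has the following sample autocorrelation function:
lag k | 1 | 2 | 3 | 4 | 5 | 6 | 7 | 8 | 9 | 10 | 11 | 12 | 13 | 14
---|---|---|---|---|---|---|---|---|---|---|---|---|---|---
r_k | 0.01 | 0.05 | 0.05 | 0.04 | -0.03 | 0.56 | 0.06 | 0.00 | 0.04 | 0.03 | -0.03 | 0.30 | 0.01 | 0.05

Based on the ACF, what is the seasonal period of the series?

6

The largest autocorrelation is r_6 = 0.56, with a weaker echo at lag 12 (0.30); the remaining lags stay at or below 0.06.
The dominant spike at lag 6 indicates a seasonal period of 6.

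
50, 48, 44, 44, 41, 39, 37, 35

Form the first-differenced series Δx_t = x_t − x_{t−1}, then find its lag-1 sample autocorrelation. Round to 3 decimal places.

First differences Δx: -2, -4, 0, -3, -2, -2, -2
Mean of differences = -2.1429
Numerator Σ(Δx_t−Δx̄)(Δx_{t+1}−Δx̄) = -6.1633
Denominator Σ(Δx_t−Δx̄)² = 8.8571
r_1(Δx) = -6.1633 / 8.8571 = -0.696

-0.696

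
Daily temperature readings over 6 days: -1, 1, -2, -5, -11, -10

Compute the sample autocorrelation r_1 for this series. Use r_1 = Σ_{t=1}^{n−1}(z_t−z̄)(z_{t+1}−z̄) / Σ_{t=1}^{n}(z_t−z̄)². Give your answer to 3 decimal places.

0.584

Mean z̄ = (-1 + 1 − 2 − 5 − 11 − 10)/6 = -4.6667
Deviations from mean: 3.6667, 5.6667, 2.6667, -0.3333, -6.3333, -5.3333
Σ(z_t−z̄)(z_{t+1}−z̄) = (20.7778) + (15.1111) + (-0.8889) + (2.1111) + (33.7778) = 70.8889
Denominator Σ(z_t−z̄)² = 121.3333
r_1 = 70.8889 / 121.3333 = 0.584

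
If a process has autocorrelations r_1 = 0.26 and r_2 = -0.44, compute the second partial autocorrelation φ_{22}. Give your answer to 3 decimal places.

-0.544

φ_{22} = (r_2 − r_1²) / (1 − r_1²)
r_1² = (0.26)² = 0.0676
Numerator = -0.44 − 0.0676 = -0.5076; denominator = 1 − 0.0676 = 0.9324
φ_{22} = -0.5076 / 0.9324 = -0.544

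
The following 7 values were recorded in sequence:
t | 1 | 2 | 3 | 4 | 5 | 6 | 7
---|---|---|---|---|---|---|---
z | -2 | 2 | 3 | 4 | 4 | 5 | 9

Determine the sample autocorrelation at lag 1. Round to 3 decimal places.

0.273

Mean z̄ = (-2 + 2 + 3 + 4 + 4 + 5 + 9)/7 = 3.5714
Deviations from mean: -5.5714, -1.5714, -0.5714, 0.4286, 0.4286, 1.4286, 5.4286
Σ(z_t−z̄)(z_{t+1}−z̄) = (8.7551) + (0.8980) + (-0.2449) + (0.1837) + (0.6122) + (7.7551) = 17.9592
Denominator Σ(z_t−z̄)² = 65.7143
r_1 = 17.9592 / 65.7143 = 0.273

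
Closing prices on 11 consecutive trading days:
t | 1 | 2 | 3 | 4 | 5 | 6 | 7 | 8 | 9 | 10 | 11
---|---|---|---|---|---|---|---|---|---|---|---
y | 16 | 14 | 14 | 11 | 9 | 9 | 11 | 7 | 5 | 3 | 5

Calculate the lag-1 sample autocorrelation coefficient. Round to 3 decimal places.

0.684

Mean ȳ = (16 + 14 + 14 + 11 + 9 + 9 + 11 + 7 + 5 + 3 + 5)/11 = 9.4545
Numerator Σ_{t=1}^{10}(y_t−ȳ)(y_{t+1}−ȳ) = 120.8843
Denominator Σ(y_t−ȳ)² = 176.7273
r_1 = 120.8843 / 176.7273 = 0.684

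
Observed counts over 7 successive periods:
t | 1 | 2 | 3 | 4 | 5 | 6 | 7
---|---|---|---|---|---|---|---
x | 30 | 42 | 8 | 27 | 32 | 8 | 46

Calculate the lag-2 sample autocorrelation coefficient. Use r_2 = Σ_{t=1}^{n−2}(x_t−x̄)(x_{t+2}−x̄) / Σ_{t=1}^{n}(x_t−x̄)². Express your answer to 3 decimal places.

Mean x̄ = (30 + 42 + 8 + 27 + 32 + 8 + 46)/7 = 27.5714
Deviations from mean: 2.4286, 14.4286, -19.5714, -0.5714, 4.4286, -19.5714, 18.4286
Σ(x_t−x̄)(x_{t+2}−x̄) = (-47.5306) + (-8.2449) + (-86.6735) + (11.1837) + (81.6122) = -49.6531
Denominator Σ(x_t−x̄)² = 1339.7143
r_2 = -49.6531 / 1339.7143 = -0.037

-0.037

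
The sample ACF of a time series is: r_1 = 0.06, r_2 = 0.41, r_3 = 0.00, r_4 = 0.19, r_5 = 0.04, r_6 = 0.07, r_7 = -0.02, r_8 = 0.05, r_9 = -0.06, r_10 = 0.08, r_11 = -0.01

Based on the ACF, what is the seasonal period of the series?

2

The largest autocorrelation is r_2 = 0.41, with a weaker echo at lag 4 (0.19); the remaining lags stay at or below 0.08.
The dominant spike at lag 2 indicates a seasonal period of 2.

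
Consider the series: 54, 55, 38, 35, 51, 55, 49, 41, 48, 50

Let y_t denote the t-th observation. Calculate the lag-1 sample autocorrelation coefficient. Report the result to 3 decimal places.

Mean ȳ = (54 + 55 + 38 + 35 + 51 + 55 + 49 + 41 + 48 + 50)/10 = 47.6000
Numerator Σ_{t=1}^{9}(y_t−ȳ)(y_{t+1}−ȳ) = 79.0400
Denominator Σ(y_t−ȳ)² = 464.4000
r_1 = 79.0400 / 464.4000 = 0.170

0.170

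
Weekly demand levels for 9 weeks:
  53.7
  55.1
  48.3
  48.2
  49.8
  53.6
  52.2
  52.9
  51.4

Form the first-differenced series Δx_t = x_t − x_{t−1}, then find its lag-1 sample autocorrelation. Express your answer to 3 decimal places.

First differences Δx: 1.4, -6.8, -0.1, 1.6, 3.8, -1.4, 0.7, -1.5
Mean of differences = -0.2875
Numerator Σ(Δx_t−Δx̄)(Δx_{t+1}−Δx̄) = -10.9852
Denominator Σ(Δx_t−Δx̄)² = 69.2488
r_1(Δx) = -10.9852 / 69.2488 = -0.159

-0.159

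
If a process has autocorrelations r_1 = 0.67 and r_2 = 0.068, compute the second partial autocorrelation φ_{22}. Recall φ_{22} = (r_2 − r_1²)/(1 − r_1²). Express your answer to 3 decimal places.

-0.691

φ_{22} = (r_2 − r_1²) / (1 − r_1²)
r_1² = (0.67)² = 0.4489
Numerator = 0.068 − 0.4489 = -0.3809; denominator = 1 − 0.4489 = 0.5511
φ_{22} = -0.3809 / 0.5511 = -0.691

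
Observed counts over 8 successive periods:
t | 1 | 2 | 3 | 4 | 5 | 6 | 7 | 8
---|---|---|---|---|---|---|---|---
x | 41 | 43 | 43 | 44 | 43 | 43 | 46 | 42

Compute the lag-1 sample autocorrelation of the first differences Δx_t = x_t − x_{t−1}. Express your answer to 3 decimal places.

-0.436

First differences Δx: 2, 0, 1, -1, 0, 3, -4
Mean of differences = 0.1429
Numerator Σ(Δx_t−Δx̄)(Δx_{t+1}−Δx̄) = -13.4490
Denominator Σ(Δx_t−Δx̄)² = 30.8571
r_1(Δx) = -13.4490 / 30.8571 = -0.436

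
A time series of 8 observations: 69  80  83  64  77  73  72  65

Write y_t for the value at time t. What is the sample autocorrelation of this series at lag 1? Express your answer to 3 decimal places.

Mean ȳ = (69 + 80 + 83 + 64 + 77 + 73 + 72 + 65)/8 = 72.8750
Σ(y_t−ȳ)(y_{t+1}−ȳ) = (-27.6094) + (72.1406) + (-89.8594) + (-36.6094) + (0.5156) + (-0.1094) + (6.8906) = -74.6406
Denominator Σ(y_t−ȳ)² = 326.8750
r_1 = -74.6406 / 326.8750 = -0.228

-0.228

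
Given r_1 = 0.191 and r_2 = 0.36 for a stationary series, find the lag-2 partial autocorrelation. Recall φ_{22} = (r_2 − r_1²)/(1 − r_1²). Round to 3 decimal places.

φ_{22} = (r_2 − r_1²) / (1 − r_1²)
r_1² = (0.191)² = 0.036481
Numerator = 0.36 − 0.0365 = 0.3235; denominator = 1 − 0.0365 = 0.9635
φ_{22} = 0.3235 / 0.9635 = 0.336

0.336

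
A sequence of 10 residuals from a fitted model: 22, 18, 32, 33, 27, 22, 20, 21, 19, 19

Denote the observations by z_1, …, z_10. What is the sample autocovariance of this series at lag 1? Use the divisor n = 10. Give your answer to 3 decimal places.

11.651

Mean z̄ = (22 + 18 + 32 + 33 + 27 + 22 + 20 + 21 + 19 + 19)/10 = 23.3000
Σ_{t=1}^{9}(z_t−z̄)(z_{t+1}−z̄) = 116.5100
γ_1 = 116.5100 / 10 = 11.651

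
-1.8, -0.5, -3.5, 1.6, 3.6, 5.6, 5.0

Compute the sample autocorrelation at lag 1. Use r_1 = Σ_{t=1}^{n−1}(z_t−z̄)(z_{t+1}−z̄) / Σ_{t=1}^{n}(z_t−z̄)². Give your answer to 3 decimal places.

0.535

Mean z̄ = (-1.8 − 0.5 − 3.5 + 1.6 + 3.6 + 5.6 + 5.0)/7 = 1.4286
Deviations from mean: -3.2286, -1.9286, -4.9286, 0.1714, 2.1714, 4.1714, 3.5714
Σ(z_t−z̄)(z_{t+1}−z̄) = (6.2265) + (9.5051) + (-0.8449) + (0.3722) + (9.0580) + (14.8980) = 39.2149
Denominator Σ(z_t−z̄)² = 73.3343
r_1 = 39.2149 / 73.3343 = 0.535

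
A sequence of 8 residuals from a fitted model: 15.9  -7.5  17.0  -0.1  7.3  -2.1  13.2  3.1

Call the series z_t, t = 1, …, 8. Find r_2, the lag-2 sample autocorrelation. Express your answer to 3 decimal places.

0.508

Mean z̄ = (15.9 − 7.5 + 17.0 − 0.1 + 7.3 − 2.1 + 13.2 + 3.1)/8 = 5.8500
Numerator Σ_{t=1}^{6}(z_t−z̄)(z_{t+2}−z̄) = 287.4800
Denominator Σ(z_t−z̄)² = 565.8400
r_2 = 287.4800 / 565.8400 = 0.508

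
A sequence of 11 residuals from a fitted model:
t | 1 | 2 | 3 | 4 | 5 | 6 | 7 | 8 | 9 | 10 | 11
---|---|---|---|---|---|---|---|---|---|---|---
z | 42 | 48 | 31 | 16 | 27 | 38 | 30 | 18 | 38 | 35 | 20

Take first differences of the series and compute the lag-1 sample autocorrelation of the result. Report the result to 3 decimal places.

-0.108

First differences Δz: 6, -17, -15, 11, 11, -8, -12, 20, -3, -15
Mean of differences = -2.2000
Numerator Σ(Δz_t−Δz̄)(Δz_{t+1}−Δz̄) = -171.4400
Denominator Σ(Δz_t−Δz̄)² = 1585.6000
r_1(Δz) = -171.4400 / 1585.6000 = -0.108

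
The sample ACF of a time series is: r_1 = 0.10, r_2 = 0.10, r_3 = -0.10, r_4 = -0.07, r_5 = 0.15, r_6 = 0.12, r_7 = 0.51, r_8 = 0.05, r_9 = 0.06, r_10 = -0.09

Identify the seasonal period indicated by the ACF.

The largest autocorrelation is r_7 = 0.51; the remaining lags stay at or below 0.15.
The dominant spike at lag 7 indicates a seasonal period of 7.

7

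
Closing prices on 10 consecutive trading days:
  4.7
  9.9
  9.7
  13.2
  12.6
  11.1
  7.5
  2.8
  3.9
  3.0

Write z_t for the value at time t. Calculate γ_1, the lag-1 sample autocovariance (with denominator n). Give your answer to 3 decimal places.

Mean z̄ = (4.7 + 9.9 + 9.7 + 13.2 + 12.6 + 11.1 + 7.5 + 2.8 + 3.9 + 3.0)/10 = 7.8400
Σ_{t=1}^{9}(z_t−z̄)(z_{t+1}−z̄) = 87.8964
γ_1 = 87.8964 / 10 = 8.790

8.790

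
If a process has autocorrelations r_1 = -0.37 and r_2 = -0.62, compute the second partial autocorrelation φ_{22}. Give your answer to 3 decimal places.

φ_{22} = (r_2 − r_1²) / (1 − r_1²)
r_1² = (-0.37)² = 0.1369
Numerator = -0.62 − 0.1369 = -0.7569; denominator = 1 − 0.1369 = 0.8631
φ_{22} = -0.7569 / 0.8631 = -0.877

-0.877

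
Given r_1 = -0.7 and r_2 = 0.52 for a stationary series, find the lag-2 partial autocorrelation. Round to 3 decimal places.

φ_{22} = (r_2 − r_1²) / (1 − r_1²)
r_1² = (-0.7)² = 0.49
Numerator = 0.52 − 0.4900 = 0.0300; denominator = 1 − 0.4900 = 0.5100
φ_{22} = 0.0300 / 0.5100 = 0.059

0.059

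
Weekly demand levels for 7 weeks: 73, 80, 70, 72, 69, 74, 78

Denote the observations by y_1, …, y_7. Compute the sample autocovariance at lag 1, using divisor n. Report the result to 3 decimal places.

-1.930

Mean ȳ = (73 + 80 + 70 + 72 + 69 + 74 + 78)/7 = 73.7143
Deviations: -0.7143, 6.2857, -3.7143, -1.7143, -4.7143, 0.2857, 4.2857
Σ_{t=1}^{6}(y_t−ȳ)(y_{t+1}−ȳ) = -13.5102
γ_1 = -13.5102 / 7 = -1.930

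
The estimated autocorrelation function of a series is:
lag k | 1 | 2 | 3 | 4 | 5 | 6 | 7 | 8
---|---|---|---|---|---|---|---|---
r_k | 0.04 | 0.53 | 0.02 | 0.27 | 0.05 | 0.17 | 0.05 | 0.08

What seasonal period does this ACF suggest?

2

The largest autocorrelation is r_2 = 0.53, with weaker echoes at lags 4 (0.27) and 6 (0.17); the remaining lags stay at or below 0.08.
The dominant spike at lag 2 indicates a seasonal period of 2.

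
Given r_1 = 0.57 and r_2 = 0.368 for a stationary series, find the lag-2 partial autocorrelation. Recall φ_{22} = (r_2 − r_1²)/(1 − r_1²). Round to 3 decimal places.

0.064

φ_{22} = (r_2 − r_1²) / (1 − r_1²)
r_1² = (0.57)² = 0.3249
Numerator = 0.368 − 0.3249 = 0.0431; denominator = 1 − 0.3249 = 0.6751
φ_{22} = 0.0431 / 0.6751 = 0.064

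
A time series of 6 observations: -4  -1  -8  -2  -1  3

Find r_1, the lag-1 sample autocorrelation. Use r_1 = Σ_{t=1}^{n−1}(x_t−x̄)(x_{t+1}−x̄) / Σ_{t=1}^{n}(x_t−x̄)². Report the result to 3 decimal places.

-0.055

Mean x̄ = (-4 − 1 − 8 − 2 − 1 + 3)/6 = -2.1667
Deviations from mean: -1.8333, 1.1667, -5.8333, 0.1667, 1.1667, 5.1667
Σ(x_t−x̄)(x_{t+1}−x̄) = (-2.1389) + (-6.8056) + (-0.9722) + (0.1944) + (6.0278) = -3.6944
Denominator Σ(x_t−x̄)² = 66.8333
r_1 = -3.6944 / 66.8333 = -0.055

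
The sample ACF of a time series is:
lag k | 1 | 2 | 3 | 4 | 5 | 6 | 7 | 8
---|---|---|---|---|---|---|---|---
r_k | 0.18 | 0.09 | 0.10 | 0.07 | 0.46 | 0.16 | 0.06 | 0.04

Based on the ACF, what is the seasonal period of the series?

5

The largest autocorrelation is r_5 = 0.46; the remaining lags stay at or below 0.18.
The dominant spike at lag 5 indicates a seasonal period of 5.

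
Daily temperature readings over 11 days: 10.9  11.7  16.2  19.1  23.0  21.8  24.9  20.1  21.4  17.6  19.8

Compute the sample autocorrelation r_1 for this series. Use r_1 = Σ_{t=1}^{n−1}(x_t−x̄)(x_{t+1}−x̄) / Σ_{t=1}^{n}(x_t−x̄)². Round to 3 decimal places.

Mean x̄ = (10.9 + 11.7 + 16.2 + 19.1 + 23.0 + 21.8 + 24.9 + 20.1 + 21.4 + 17.6 + 19.8)/11 = 18.7727
Numerator Σ_{t=1}^{10}(x_t−x̄)(x_{t+1}−x̄) = 113.0993
Denominator Σ(x_t−x̄)² = 194.4018
r_1 = 113.0993 / 194.4018 = 0.582

0.582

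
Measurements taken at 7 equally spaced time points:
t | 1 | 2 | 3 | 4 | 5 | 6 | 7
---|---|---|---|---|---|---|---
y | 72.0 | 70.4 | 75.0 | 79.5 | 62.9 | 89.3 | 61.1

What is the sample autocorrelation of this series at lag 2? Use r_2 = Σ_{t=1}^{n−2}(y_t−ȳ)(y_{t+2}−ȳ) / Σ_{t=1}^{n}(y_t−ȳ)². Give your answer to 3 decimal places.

0.332

Mean ȳ = (72.0 + 70.4 + 75.0 + 79.5 + 62.9 + 89.3 + 61.1)/7 = 72.8857
Deviations from mean: -0.8857, -2.4857, 2.1143, 6.6143, -9.9857, 16.4143, -11.7857
Σ(y_t−ȳ)(y_{t+2}−ȳ) = (-1.8727) + (-16.4412) + (-21.1127) + (108.5688) + (117.6888) = 186.8310
Denominator Σ(y_t−ȳ)² = 563.2286
r_2 = 186.8310 / 563.2286 = 0.332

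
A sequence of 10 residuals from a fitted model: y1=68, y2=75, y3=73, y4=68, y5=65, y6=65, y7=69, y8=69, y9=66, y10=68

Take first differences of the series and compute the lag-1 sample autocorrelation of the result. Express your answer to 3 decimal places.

0.043

First differences Δy: 7, -2, -5, -3, 0, 4, 0, -3, 2
Mean of differences = 0.0000
Numerator Σ(Δy_t−Δȳ)(Δy_{t+1}−Δȳ) = 5.0000
Denominator Σ(Δy_t−Δȳ)² = 116.0000
r_1(Δy) = 5.0000 / 116.0000 = 0.043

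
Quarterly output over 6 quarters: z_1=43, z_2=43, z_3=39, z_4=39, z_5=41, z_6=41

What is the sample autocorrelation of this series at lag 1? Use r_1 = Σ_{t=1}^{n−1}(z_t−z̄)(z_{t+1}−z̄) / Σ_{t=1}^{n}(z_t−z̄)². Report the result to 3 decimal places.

Mean z̄ = (43 + 43 + 39 + 39 + 41 + 41)/6 = 41.0000
Deviations from mean: 2.0000, 2.0000, -2.0000, -2.0000, 0.0000, 0.0000
Numerator Σ_{t=1}^{5}(z_t−z̄)(z_{t+1}−z̄) = 4.0000
Denominator Σ(z_t−z̄)² = 16.0000
r_1 = 4.0000 / 16.0000 = 0.250

0.250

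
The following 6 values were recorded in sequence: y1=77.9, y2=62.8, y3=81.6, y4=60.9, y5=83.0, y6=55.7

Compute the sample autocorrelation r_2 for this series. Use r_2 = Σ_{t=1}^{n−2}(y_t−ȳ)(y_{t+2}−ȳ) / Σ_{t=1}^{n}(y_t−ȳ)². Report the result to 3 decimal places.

Mean ȳ = (77.9 + 62.8 + 81.6 + 60.9 + 83.0 + 55.7)/6 = 70.3167
Numerator Σ_{t=1}^{4}(y_t−ȳ)(y_{t+2}−ȳ) = 437.0978
Denominator Σ(y_t−ȳ)² = 704.5083
r_2 = 437.0978 / 704.5083 = 0.620

0.620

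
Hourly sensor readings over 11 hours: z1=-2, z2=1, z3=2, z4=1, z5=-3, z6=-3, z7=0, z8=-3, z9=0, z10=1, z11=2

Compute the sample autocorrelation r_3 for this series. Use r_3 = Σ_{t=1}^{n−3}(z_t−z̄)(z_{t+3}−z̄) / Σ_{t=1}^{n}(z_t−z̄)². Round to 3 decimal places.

Mean z̄ = (-2 + 1 + 2 + 1 − 3 − 3 + 0 − 3 + 0 + 1 + 2)/11 = -0.3636
Numerator Σ_{t=1}^{8}(z_t−z̄)(z_{t+3}−z̄) = -11.3058
Denominator Σ(z_t−z̄)² = 40.5455
r_3 = -11.3058 / 40.5455 = -0.279

-0.279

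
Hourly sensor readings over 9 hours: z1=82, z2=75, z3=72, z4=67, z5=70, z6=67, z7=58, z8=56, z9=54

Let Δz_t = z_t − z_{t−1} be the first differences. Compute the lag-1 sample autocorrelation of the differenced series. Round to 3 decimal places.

First differences Δz: -7, -3, -5, 3, -3, -9, -2, -2
Mean of differences = -3.5000
Numerator Σ(Δz_t−Δz̄)(Δz_{t+1}−Δz̄) = -17.7500
Denominator Σ(Δz_t−Δz̄)² = 92.0000
r_1(Δz) = -17.7500 / 92.0000 = -0.193

-0.193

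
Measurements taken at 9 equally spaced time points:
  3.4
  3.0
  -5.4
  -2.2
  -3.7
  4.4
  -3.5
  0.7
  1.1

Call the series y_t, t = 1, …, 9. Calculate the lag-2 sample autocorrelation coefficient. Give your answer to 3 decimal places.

Mean ȳ = (3.4 + 3.0 − 5.4 − 2.2 − 3.7 + 4.4 − 3.5 + 0.7 + 1.1)/9 = -0.2444
Σ(y_t−ȳ)(y_{t+2}−ȳ) = (-18.7891) + (-6.3447) + (17.8153) + (-9.0825) + (11.2498) + (4.3864) + (-4.3769) = -5.1417
Denominator Σ(y_t−ȳ)² = 101.0222
r_2 = -5.1417 / 101.0222 = -0.051

-0.051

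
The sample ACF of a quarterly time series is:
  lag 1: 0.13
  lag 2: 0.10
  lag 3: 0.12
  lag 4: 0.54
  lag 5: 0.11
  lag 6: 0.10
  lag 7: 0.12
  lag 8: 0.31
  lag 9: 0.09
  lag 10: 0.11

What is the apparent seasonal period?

The largest autocorrelation is r_4 = 0.54, with a weaker echo at lag 8 (0.31); the remaining lags stay at or below 0.13.
The dominant spike at lag 4 indicates a seasonal period of 4.

4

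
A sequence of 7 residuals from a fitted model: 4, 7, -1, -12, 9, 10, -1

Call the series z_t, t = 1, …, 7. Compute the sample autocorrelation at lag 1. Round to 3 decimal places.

-0.084

Mean z̄ = (4 + 7 − 1 − 12 + 9 + 10 − 1)/7 = 2.2857
Deviations from mean: 1.7143, 4.7143, -3.2857, -14.2857, 6.7143, 7.7143, -3.2857
Numerator Σ_{t=1}^{6}(z_t−z̄)(z_{t+1}−z̄) = -29.9388
Denominator Σ(z_t−z̄)² = 355.4286
r_1 = -29.9388 / 355.4286 = -0.084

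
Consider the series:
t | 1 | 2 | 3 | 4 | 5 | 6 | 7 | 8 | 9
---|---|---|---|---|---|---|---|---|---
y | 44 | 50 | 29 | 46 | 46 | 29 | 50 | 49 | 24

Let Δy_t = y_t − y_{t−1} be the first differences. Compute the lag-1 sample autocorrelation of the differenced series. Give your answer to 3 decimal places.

-0.408

First differences Δy: 6, -21, 17, 0, -17, 21, -1, -25
Mean of differences = -2.5000
Numerator Σ(Δy_t−Δȳ)(Δy_{t+1}−Δȳ) = -844.7500
Denominator Σ(Δy_t−Δȳ)² = 2072.0000
r_1(Δy) = -844.7500 / 2072.0000 = -0.408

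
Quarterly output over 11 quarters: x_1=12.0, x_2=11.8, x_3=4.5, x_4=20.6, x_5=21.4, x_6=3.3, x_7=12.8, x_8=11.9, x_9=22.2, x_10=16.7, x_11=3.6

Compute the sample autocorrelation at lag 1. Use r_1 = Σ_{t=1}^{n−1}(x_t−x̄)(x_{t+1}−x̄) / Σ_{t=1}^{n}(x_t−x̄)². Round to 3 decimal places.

Mean x̄ = (12.0 + 11.8 + 4.5 + 20.6 + 21.4 + 3.3 + 12.8 + 11.9 + 22.2 + 16.7 + 3.6)/11 = 12.8000
Numerator Σ_{t=1}^{10}(x_t−x̄)(x_{t+1}−x̄) = -77.9400
Denominator Σ(x_t−x̄)² = 484.6000
r_1 = -77.9400 / 484.6000 = -0.161

-0.161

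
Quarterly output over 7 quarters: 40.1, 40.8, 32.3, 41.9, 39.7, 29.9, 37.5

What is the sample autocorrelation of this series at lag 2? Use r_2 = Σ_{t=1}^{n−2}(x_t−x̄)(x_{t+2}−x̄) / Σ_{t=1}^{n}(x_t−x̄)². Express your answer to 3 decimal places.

Mean x̄ = (40.1 + 40.8 + 32.3 + 41.9 + 39.7 + 29.9 + 37.5)/7 = 37.4571
Deviations from mean: 2.6429, 3.3429, -5.1571, 4.4429, 2.2429, -7.5571, 0.0429
Σ(x_t−x̄)(x_{t+2}−x̄) = (-13.6296) + (14.8518) + (-11.5667) + (-33.5753) + (0.0961) = -43.8237
Denominator Σ(x_t−x̄)² = 126.6371
r_2 = -43.8237 / 126.6371 = -0.346

-0.346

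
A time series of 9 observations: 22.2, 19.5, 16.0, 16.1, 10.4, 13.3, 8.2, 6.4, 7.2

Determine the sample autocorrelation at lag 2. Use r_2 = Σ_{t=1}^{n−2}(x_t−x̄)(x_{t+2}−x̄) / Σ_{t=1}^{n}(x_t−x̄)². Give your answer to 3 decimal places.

Mean x̄ = (22.2 + 19.5 + 16.0 + 16.1 + 10.4 + 13.3 + 8.2 + 6.4 + 7.2)/9 = 13.2556
Numerator Σ_{t=1}^{7}(x_t−x̄)(x_{t+2}−x̄) = 79.3449
Denominator Σ(x_t−x̄)² = 252.0022
r_2 = 79.3449 / 252.0022 = 0.315

0.315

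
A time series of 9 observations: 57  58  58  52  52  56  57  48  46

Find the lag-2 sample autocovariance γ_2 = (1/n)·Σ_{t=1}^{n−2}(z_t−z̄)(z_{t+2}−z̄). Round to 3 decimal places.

-5.443

Mean z̄ = (57 + 58 + 58 + 52 + 52 + 56 + 57 + 48 + 46)/9 = 53.7778
Σ_{t=1}^{7}(z_t−z̄)(z_{t+2}−z̄) = -48.9877
γ_2 = -48.9877 / 9 = -5.443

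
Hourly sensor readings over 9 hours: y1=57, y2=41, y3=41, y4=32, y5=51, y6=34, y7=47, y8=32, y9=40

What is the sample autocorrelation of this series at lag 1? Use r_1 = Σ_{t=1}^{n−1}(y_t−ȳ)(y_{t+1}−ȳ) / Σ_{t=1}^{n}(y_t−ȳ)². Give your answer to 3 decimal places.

Mean ȳ = (57 + 41 + 41 + 32 + 51 + 34 + 47 + 32 + 40)/9 = 41.6667
Numerator Σ_{t=1}^{8}(y_t−ȳ)(y_{t+1}−ȳ) = -241.4444
Denominator Σ(y_t−ȳ)² = 600.0000
r_1 = -241.4444 / 600.0000 = -0.402

-0.402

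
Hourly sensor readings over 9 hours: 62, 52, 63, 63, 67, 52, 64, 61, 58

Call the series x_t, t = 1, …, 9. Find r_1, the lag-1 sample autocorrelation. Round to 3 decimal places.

-0.439

Mean x̄ = (62 + 52 + 63 + 63 + 67 + 52 + 64 + 61 + 58)/9 = 60.2222
Numerator Σ_{t=1}^{8}(x_t−x̄)(x_{t+1}−x̄) = -96.4938
Denominator Σ(x_t−x̄)² = 219.5556
r_1 = -96.4938 / 219.5556 = -0.439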